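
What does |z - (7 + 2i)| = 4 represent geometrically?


|z - z0| = r is a circle with center z0 and radius r.
Center = (7, 2), radius = 4

Circle with center (7, 2) and radius 4


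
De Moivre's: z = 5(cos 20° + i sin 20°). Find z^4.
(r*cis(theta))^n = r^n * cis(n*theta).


r^4 = 5^4 = 625
n*theta = 4*20° = 80° = 80° (mod 360)
a = 625*cos(80°) = 108.5301
b = 625*sin(80°) = 615.5048

625 cis(80°) = 108.5301 + 615.5048i


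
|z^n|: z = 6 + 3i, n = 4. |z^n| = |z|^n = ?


|z| = sqrt(36+9) = sqrt(45) = 6.7082
|z^4| = |z|^4 = (sqrt(45))^4 = 45^2 = 2025

|z^4| = 2025


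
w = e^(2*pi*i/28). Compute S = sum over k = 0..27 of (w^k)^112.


The roots are w_k = w^k with w = e^(2*pi*i/28), and (w^k)^112 = (w^112)^k.
So S = 1 + u + u^2 + ... + u^(27) with u = w^112.
112 = 4*28 + 0, so 112 is a multiple of 28 and u = (w^28)^4 = 1.
Every one of the 28 terms equals 1: S = 28

S = 28


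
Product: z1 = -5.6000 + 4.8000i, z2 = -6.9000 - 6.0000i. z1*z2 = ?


Real = -5.6*(-6.9) - 4.8*(-6) = 38.64 - (-28.8) = 67.44
Imag = -5.6*(-6) - (6.9)*4.8 = 33.6 - (33.12) = 0.48

67.4400 + 0.4800i


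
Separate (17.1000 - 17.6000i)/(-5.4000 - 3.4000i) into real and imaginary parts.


Multiply by conjugate: (17.1000 - 17.6000i)(-5.4000 + 3.4000i) / ((-5.4)^2 + (-3.4)^2)
Numerator real = 17.1*(-5.4) - (17.6)*(-3.4) = -32.5
Numerator imag = -17.6*(-5.4) - 17.1*(-3.4) = 153.18
Denominator = 40.72
Re(z) = -32.5/40.72 = -0.7981
Im(z) = 153.18/40.72 = 3.7618

Re(z) = -0.7981, Im(z) = 3.7618


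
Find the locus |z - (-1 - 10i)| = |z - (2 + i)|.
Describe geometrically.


Equal distances means the locus is the perpendicular bisector of z1 and z2.
Midpoint = ((-1+2)/2, (-10+1)/2) = (0.5000, -4.5000)

Perpendicular bisector through (0.5000, -4.5000)


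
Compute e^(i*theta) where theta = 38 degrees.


cos(38°) = 0.7880
sin(38°) = 0.6157

e^(i*38°) = 0.7880 + 0.6157i


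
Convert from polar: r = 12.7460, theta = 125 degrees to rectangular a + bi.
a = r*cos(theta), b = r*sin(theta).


a = 12.7460*cos(125°) = 12.7460*(-0.573576) = -7.3108
b = 12.7460*sin(125°) = 12.7460*0.81915 = 10.4409

-7.3108 + 10.4409i


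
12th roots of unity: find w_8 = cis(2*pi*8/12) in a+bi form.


Angle = 360*8/12 = 240°
a = cos(240°) = -0.5000
b = sin(240°) = -0.8660

-0.5000 - 0.8660i


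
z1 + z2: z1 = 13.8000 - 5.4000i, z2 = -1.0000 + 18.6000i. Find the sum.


Real: 13.8 - 1 = 12.8
Imag: -5.4 + 18.6 = 13.2

12.8000 + 13.2000i


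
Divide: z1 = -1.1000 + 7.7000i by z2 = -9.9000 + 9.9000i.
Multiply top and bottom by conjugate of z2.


Conjugate of z2 = -9.9000 - 9.9000i
Numerator: (-1.1000 + 7.7000i)(-9.9000 - 9.9000i) = 87.1200 - 65.3400i
Denominator: (-9.9)^2 + 9.9^2 = 196.02
Result = (87.1200 - 65.3400i)/196.02

0.4444 - 0.3333i


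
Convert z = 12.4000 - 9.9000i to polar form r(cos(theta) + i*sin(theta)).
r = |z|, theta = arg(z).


r = sqrt(153.76+98.01) = sqrt(251.77) = 15.8673
theta = atan2(-9.9, 12.4) = -38.6034 degrees

r = 15.8673, theta = -38.6034 degrees


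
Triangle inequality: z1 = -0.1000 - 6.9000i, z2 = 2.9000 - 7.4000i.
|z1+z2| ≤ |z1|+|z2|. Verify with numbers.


|z1| = sqrt((-0.1)^2 + (-6.9)^2) = sqrt(47.62) = 6.9007
|z2| = sqrt(2.9^2 + (-7.4)^2) = sqrt(63.17) = 7.9480
z1+z2 = 2.8000 - 14.3000i
|z1+z2| = sqrt(212.33) = 14.5715
|z1|+|z2| = 6.9007 + 7.9480 = 14.8487

|z1+z2| = 14.5715 ≤ |z1|+|z2| = 14.8487 (verified)


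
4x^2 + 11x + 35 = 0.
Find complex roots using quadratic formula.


disc = 11^2 - 4*4*35 = 121 - 560 = -439
sqrt(|disc|) = sqrt(439) = 20.9523
Real part = -11/(2*4) = -1.3750
Imag part = 20.9523/(2*4) = 2.6190

-1.3750 ± 2.6190i


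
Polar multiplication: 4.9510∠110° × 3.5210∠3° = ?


r = 4.9510 * 3.5210 = 17.4325
theta = 110° + 3° = 113° = 113° (mod 360)

17.4325 cis(113°)


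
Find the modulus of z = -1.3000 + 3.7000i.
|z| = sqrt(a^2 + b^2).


|z| = sqrt((-1.3)^2 + 3.7^2) = sqrt(1.69 + 13.69) = sqrt(15.38) = 3.9217

|z| = 3.9217


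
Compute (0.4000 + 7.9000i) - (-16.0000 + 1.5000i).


Real: 0.4 + 16 = 16.4
Imag: 7.9 - 1.5 = 6.4

16.4000 + 6.4000i


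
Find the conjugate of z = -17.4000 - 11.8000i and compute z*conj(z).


z_bar = -17.4000 + 11.8000i
z*z_bar = (-17.4)^2 + (-11.8)^2 = 302.76 + 139.24 = 442

z_bar = -17.4000 + 11.8000i, z*z_bar = 442


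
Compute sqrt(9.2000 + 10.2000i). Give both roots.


|z| = sqrt(84.64+104.04) = 13.7361
sqrt((|z|+a)/2) = sqrt((13.7361+9.2)/2) = sqrt(11.4680) = 3.3864
sqrt((|z|-a)/2) = sqrt((13.7361-9.2)/2) = sqrt(2.2680) = 1.5060

±(3.3864 + 1.5060i) i.e. 3.3864 + 1.5060i and -3.3864 - 1.5060i


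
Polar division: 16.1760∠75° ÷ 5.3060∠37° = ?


r = 16.1760 / 5.3060 = 3.0486
theta = 75° - 37° = 38° = 38° (mod 360)

3.0486 cis(38°)


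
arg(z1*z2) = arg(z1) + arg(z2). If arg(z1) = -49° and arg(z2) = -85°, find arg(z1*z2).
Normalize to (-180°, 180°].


arg(z1*z2) = -49° - 85° = -134°
Normalized to (-180°, 180°]: -134°

-134°


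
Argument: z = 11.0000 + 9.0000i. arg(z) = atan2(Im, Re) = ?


Re = 11, Im = 9
arg = atan2(9, 11) = 39.2894 degrees

arg(z) = 39.2894 degrees


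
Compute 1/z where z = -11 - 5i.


|z|^2 = 121+25 = 146
1/z = (-11 + 5i)/146

1/z = -0.0753 + 0.0342i


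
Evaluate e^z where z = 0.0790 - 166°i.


e^0.0790 = 1.0822
cos(-166°) = -0.9703
sin(-166°) = -0.2419
Real = 1.0822*(-0.9703) = -1.0501
Imag = 1.0822*(-0.2419) = -0.2618

-1.0501 - 0.2618i


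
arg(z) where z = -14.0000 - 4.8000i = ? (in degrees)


Re = -14, Im = -4.8
arg = atan2(-4.8, -14) = -161.0754 degrees

arg(z) = -161.0754 degrees


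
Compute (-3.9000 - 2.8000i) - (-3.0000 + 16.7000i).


Real: -3.9 + 3 = -0.9
Imag: -2.8 - 16.7 = -19.5

-0.9000 - 19.5000i


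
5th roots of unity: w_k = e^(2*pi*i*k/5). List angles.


The 5th roots of unity are cis(360k/5°) for k=0..4
Angle step = 360/5 = 72°
Primitive root: cis(72°)
Primitive root = 0.3090 + 0.9511i

5 roots at angles: 0°, 72°, 144°, 216°, 288°


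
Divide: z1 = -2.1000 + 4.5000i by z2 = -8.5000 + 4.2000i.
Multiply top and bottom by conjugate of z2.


Conjugate of z2 = -8.5000 - 4.2000i
Numerator: (-2.1000 + 4.5000i)(-8.5000 - 4.2000i) = 36.7500 - 29.4300i
Denominator: (-8.5)^2 + 4.2^2 = 89.89
Result = (36.7500 - 29.4300i)/89.89

0.4088 - 0.3274i


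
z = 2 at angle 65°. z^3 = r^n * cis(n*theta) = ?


r^3 = 2^3 = 8
n*theta = 3*65° = 195° = 195° (mod 360)
a = 8*cos(195°) = -7.7274
b = 8*sin(195°) = -2.0706

8 cis(195°) = -7.7274 - 2.0706i


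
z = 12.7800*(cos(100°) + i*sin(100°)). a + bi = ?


a = 12.7800*cos(100°) = 12.7800*(-0.17365) = -2.2192
b = 12.7800*sin(100°) = 12.7800*0.984808 = 12.5858

-2.2192 + 12.5858i


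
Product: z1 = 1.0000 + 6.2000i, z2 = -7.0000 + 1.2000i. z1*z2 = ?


Real = 1*(-7) - 6.2*1.2 = -7 - 7.44 = -14.44
Imag = 1*1.2 - (7)*6.2 = 1.2 - (43.4) = -42.2

-14.4400 - 42.2000i


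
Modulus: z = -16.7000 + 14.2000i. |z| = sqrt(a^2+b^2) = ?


|z| = sqrt((-16.7)^2 + 14.2^2) = sqrt(278.89 + 201.64) = sqrt(480.53) = 21.9210

|z| = 21.9210


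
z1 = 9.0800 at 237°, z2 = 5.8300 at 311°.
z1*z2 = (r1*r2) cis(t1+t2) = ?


r = 9.0800 * 5.8300 = 52.9364
theta = 237° + 311° = 548° = 188° (mod 360)

52.9364 cis(188°)


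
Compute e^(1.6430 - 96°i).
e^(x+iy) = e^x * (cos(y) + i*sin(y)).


e^1.6430 = 5.1707
cos(-96°) = -0.10453
sin(-96°) = -0.9945
Real = 5.1707*(-0.10453) = -0.5405
Imag = 5.1707*(-0.9945) = -5.1423

-0.5405 - 5.1423i


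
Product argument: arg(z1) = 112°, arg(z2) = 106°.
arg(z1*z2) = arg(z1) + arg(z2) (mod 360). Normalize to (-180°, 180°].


arg(z1*z2) = 112° + 106° = 218°
Normalized to (-180°, 180°]: -142°

-142°


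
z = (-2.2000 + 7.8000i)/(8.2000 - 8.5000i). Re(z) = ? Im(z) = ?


Multiply by conjugate: (-2.2000 + 7.8000i)(8.2000 + 8.5000i) / (8.2^2 + (-8.5)^2)
Numerator real = -2.2*8.2 + 7.8*(-8.5) = -84.34
Numerator imag = 7.8*8.2 - (-2.2)*(-8.5) = 45.26
Denominator = 139.49
Re(z) = -84.34/139.49 = -0.6046
Im(z) = 45.26/139.49 = 0.3245

Re(z) = -0.6046, Im(z) = 0.3245


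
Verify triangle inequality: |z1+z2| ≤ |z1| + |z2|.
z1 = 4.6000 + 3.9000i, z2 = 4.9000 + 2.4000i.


|z1| = sqrt(4.6^2 + 3.9^2) = sqrt(36.37) = 6.0308
|z2| = sqrt(4.9^2 + 2.4^2) = sqrt(29.77) = 5.4562
z1+z2 = 9.5000 + 6.3000i
|z1+z2| = sqrt(129.94) = 11.3991
|z1|+|z2| = 6.0308 + 5.4562 = 11.4870

|z1+z2| = 11.3991 ≤ |z1|+|z2| = 11.4870 (verified)


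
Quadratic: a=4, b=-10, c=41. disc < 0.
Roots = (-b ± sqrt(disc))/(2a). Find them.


disc = (-10)^2 - 4*4*41 = 100 - 656 = -556
sqrt(|disc|) = sqrt(556) = 23.5797
Real part = 10/(2*4) = 1.2500
Imag part = 23.5797/(2*4) = 2.9475

1.2500 ± 2.9475i


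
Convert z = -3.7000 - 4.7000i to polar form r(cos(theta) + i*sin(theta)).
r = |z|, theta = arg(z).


r = sqrt(13.69+22.09) = sqrt(35.78) = 5.9816
theta = atan2(-4.7, -3.7) = -128.2110 degrees

r = 5.9816, theta = -128.2110 degrees


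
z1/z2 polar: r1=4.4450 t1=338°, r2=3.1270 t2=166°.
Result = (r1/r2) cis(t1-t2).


r = 4.4450 / 3.1270 = 1.4215
theta = 338° - 166° = 172° = 172° (mod 360)

1.4215 cis(172°)


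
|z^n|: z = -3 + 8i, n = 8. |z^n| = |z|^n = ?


|z| = sqrt(9+64) = sqrt(73) = 8.5440
|z^8| = |z|^8 = (sqrt(73))^8 = 73^4 = 28398241

|z^8| = 28398241


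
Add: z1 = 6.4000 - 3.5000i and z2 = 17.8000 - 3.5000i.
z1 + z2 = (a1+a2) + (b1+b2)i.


Real: 6.4 + 17.8 = 24.2
Imag: -3.5 - 3.5 = -7

24.2000 - 7.0000i


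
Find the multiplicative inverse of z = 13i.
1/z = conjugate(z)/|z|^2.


|z|^2 = 0+169 = 169
1/z = (0 - 13i)/169

1/z = 0 - 0.0769i


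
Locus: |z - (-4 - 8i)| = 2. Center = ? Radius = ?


|z - z0| = r is a circle with center z0 and radius r.
Center = (-4, -8), radius = 2

Circle with center (-4, -8) and radius 2


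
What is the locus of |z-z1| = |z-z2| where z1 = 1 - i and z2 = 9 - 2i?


Equal distances means the locus is the perpendicular bisector of z1 and z2.
Midpoint = ((1+9)/2, (-1+(-2))/2) = (5.0000, -1.5000)

Perpendicular bisector through (5.0000, -1.5000)


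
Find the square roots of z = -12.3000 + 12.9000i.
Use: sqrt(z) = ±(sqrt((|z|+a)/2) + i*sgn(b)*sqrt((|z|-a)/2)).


|z| = sqrt(151.29+166.41) = 17.8241
sqrt((|z|+a)/2) = sqrt((17.8241+(-12.3))/2) = sqrt(2.7621) = 1.6619
sqrt((|z|-a)/2) = sqrt((17.8241-(-12.3))/2) = sqrt(15.0621) = 3.8810

±(1.6619 + 3.8810i) i.e. 1.6619 + 3.8810i and -1.6619 - 3.8810i


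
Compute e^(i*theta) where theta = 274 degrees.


cos(274°) = 0.0698
sin(274°) = -0.9976

e^(i*274°) = 0.0698 - 0.9976i


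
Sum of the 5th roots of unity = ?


The sum of all 5th roots of unity is 0.
Geometric series: (1 - w^5)/(1 - w) = (1-1)/(1-w) = 0 since w^5 = 1, w ≠ 1.
Alternatively: coefficient of z^4 in z^5 - 1 is 0.

0


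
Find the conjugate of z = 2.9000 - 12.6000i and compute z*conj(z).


z_bar = 2.9000 + 12.6000i
z*z_bar = 2.9^2 + (-12.6)^2 = 8.41 + 158.76 = 167.17

z_bar = 2.9000 + 12.6000i, z*z_bar = 167.17


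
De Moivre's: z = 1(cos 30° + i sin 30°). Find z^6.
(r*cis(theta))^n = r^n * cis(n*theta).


r^6 = 1^6 = 1
n*theta = 6*30° = 180° = 180° (mod 360)
a = 1*cos(180°) = -1.0000
b = 1*sin(180°) = 0

1 cis(180°) = -1.0000 + 0i


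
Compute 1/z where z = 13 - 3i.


|z|^2 = 169+9 = 178
1/z = (13 + 3i)/178

1/z = 0.0730 + 0.0169i


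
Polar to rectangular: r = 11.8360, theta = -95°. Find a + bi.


a = 11.8360*cos(-95°) = 11.8360*(-0.08716) = -1.0316
b = 11.8360*sin(-95°) = 11.8360*(-0.9962) = -11.7910

-1.0316 - 11.7910i


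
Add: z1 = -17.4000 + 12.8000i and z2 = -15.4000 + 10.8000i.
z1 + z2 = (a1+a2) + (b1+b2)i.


Real: -17.4 - 15.4 = -32.8
Imag: 12.8 + 10.8 = 23.6

-32.8000 + 23.6000i


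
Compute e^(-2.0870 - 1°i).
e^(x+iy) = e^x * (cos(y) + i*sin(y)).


e^-2.0870 = 0.12406
cos(-1°) = 0.9998
sin(-1°) = -0.0175
Real = 0.12406*0.9998 = 0.1240
Imag = 0.12406*(-0.0175) = -0.0022

0.1240 - 0.0022i


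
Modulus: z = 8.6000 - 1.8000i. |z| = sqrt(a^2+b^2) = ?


|z| = sqrt(8.6^2 + (-1.8)^2) = sqrt(73.96 + 3.24) = sqrt(77.2) = 8.7864

|z| = 8.7864


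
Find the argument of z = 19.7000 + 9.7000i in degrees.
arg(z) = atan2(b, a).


Re = 19.7, Im = 9.7
arg = atan2(9.7, 19.7) = 26.2150 degrees

arg(z) = 26.2150 degrees


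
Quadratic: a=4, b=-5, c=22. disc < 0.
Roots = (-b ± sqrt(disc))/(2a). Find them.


disc = (-5)^2 - 4*4*22 = 25 - 352 = -327
sqrt(|disc|) = sqrt(327) = 18.0831
Real part = 5/(2*4) = 0.6250
Imag part = 18.0831/(2*4) = 2.2604

0.6250 ± 2.2604i


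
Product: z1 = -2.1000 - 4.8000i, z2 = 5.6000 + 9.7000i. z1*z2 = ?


Real = -2.1*5.6 - (-4.8)*9.7 = -11.76 - (-46.56) = 34.8
Imag = -2.1*9.7 + 5.6*(-4.8) = -20.37 - (26.88) = -47.25

34.8000 - 47.2500i


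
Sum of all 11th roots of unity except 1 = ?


With w = e^(2*pi*i/11), all 11 of the 11th roots of unity w^0 = 1, w, ..., w^(10) sum to 0: 1 + w + ... + w^(10) = (1 - w^11)/(1 - w) = 0 since w^11 = 1, w ≠ 1.
Removing the root 1: w + w^2 + ... + w^(10) = 0 - 1 = -1

Sum = -1


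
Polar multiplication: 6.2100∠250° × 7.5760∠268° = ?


r = 6.2100 * 7.5760 = 47.0470
theta = 250° + 268° = 518° = 158° (mod 360)

47.0470 cis(158°)


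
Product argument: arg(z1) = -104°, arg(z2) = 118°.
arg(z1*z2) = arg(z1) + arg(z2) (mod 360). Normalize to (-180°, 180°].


arg(z1*z2) = -104° + 118° = 14°
Normalized to (-180°, 180°]: 14°

14°


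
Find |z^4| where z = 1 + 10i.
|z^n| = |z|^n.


|z| = sqrt(1+100) = sqrt(101) = 10.0499
|z^4| = |z|^4 = (sqrt(101))^4 = 101^2 = 10201

|z^4| = 10201


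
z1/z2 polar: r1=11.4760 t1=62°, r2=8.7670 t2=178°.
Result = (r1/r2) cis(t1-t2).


r = 11.4760 / 8.7670 = 1.3090
theta = 62° - 178° = -116° = 244° (mod 360)

1.3090 cis(244°)


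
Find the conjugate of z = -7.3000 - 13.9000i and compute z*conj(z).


z_bar = -7.3000 + 13.9000i
z*z_bar = (-7.3)^2 + (-13.9)^2 = 53.29 + 193.21 = 246.5

z_bar = -7.3000 + 13.9000i, z*z_bar = 246.5


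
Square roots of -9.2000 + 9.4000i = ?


|z| = sqrt(84.64+88.36) = 13.1529
sqrt((|z|+a)/2) = sqrt((13.1529+(-9.2))/2) = sqrt(1.9765) = 1.4059
sqrt((|z|-a)/2) = sqrt((13.1529-(-9.2))/2) = sqrt(11.1765) = 3.3431

±(1.4059 + 3.3431i) i.e. 1.4059 + 3.3431i and -1.4059 - 3.3431i


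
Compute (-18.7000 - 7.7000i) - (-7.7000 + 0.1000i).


Real: -18.7 + 7.7 = -11
Imag: -7.7 - 0.1 = -7.8

-11.0000 - 7.8000i


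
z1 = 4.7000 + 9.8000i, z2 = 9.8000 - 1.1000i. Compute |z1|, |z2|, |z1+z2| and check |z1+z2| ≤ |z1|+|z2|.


|z1| = sqrt(4.7^2 + 9.8^2) = sqrt(118.13) = 10.8688
|z2| = sqrt(9.8^2 + (-1.1)^2) = sqrt(97.25) = 9.8615
z1+z2 = 14.5000 + 8.7000i
|z1+z2| = sqrt(285.94) = 16.9098
|z1|+|z2| = 10.8688 + 9.8615 = 20.7303

|z1+z2| = 16.9098 ≤ |z1|+|z2| = 20.7303 (verified)


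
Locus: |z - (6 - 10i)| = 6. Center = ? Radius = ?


|z - z0| = r is a circle with center z0 and radius r.
Center = (6, -10), radius = 6

Circle with center (6, -10) and radius 6


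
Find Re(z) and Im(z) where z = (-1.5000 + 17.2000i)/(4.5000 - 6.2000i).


Multiply by conjugate: (-1.5000 + 17.2000i)(4.5000 + 6.2000i) / (4.5^2 + (-6.2)^2)
Numerator real = -1.5*4.5 + 17.2*(-6.2) = -113.39
Numerator imag = 17.2*4.5 - (-1.5)*(-6.2) = 68.1
Denominator = 58.69
Re(z) = -113.39/58.69 = -1.9320
Im(z) = 68.1/58.69 = 1.1603

Re(z) = -1.9320, Im(z) = 1.1603


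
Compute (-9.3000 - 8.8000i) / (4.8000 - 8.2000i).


Conjugate of z2 = 4.8000 + 8.2000i
Numerator: (-9.3000 - 8.8000i)(4.8000 + 8.2000i) = 27.5200 - 118.5000i
Denominator: 4.8^2 + (-8.2)^2 = 90.28
Result = (27.5200 - 118.5000i)/90.28

0.3048 - 1.3126i


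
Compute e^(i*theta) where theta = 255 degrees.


cos(255°) = -0.2588
sin(255°) = -0.9659

e^(i*255°) = -0.2588 - 0.9659i


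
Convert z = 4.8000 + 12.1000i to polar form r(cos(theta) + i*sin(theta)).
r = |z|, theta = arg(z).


r = sqrt(23.04+146.41) = sqrt(169.45) = 13.0173
theta = atan2(12.1, 4.8) = 68.3621 degrees

r = 13.0173, theta = 68.3621 degrees


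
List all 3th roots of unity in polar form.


The 3th roots of unity are cis(360k/3°) for k=0..2
Angle step = 360/3 = 120°
Primitive root: cis(120°)
Primitive root = -0.5000 + 0.8660i

3 roots at angles: 0°, 120°, 240°


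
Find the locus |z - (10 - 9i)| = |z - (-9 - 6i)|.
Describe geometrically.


Equal distances means the locus is the perpendicular bisector of z1 and z2.
Midpoint = ((10+(-9))/2, (-9+(-6))/2) = (0.5000, -7.5000)

Perpendicular bisector through (0.5000, -7.5000)


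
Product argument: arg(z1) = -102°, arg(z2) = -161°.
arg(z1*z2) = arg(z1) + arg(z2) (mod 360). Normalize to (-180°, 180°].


arg(z1*z2) = -102° - 161° = -263°
Normalized to (-180°, 180°]: 97°

97°


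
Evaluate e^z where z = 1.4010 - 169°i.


e^1.4010 = 4.0593
cos(-169°) = -0.98163
sin(-169°) = -0.1908
Real = 4.0593*(-0.98163) = -3.9847
Imag = 4.0593*(-0.1908) = -0.7745

-3.9847 - 0.7745i


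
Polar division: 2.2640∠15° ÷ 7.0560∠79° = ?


r = 2.2640 / 7.0560 = 0.3209
theta = 15° - 79° = -64° = 296° (mod 360)

0.3209 cis(296°)


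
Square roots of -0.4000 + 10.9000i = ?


|z| = sqrt(0.16+118.81) = 10.9073
sqrt((|z|+a)/2) = sqrt((10.9073+(-0.4))/2) = sqrt(5.2537) = 2.2921
sqrt((|z|-a)/2) = sqrt((10.9073-(-0.4))/2) = sqrt(5.6537) = 2.3777

±(2.2921 + 2.3777i) i.e. 2.2921 + 2.3777i and -2.2921 - 2.3777i


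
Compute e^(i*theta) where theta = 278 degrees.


cos(278°) = 0.1392
sin(278°) = -0.9903

e^(i*278°) = 0.1392 - 0.9903i


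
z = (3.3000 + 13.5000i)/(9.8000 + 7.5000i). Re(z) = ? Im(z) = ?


Multiply by conjugate: (3.3000 + 13.5000i)(9.8000 - 7.5000i) / (9.8^2 + 7.5^2)
Numerator real = 3.3*9.8 + 13.5*7.5 = 133.59
Numerator imag = 13.5*9.8 - 3.3*7.5 = 107.55
Denominator = 152.29
Re(z) = 133.59/152.29 = 0.8772
Im(z) = 107.55/152.29 = 0.7062

Re(z) = 0.8772, Im(z) = 0.7062


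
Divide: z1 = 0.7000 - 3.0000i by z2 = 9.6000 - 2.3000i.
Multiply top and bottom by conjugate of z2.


Conjugate of z2 = 9.6000 + 2.3000i
Numerator: (0.7000 - 3.0000i)(9.6000 + 2.3000i) = 13.6200 - 27.1900i
Denominator: 9.6^2 + (-2.3)^2 = 97.45
Result = (13.6200 - 27.1900i)/97.45

0.1398 - 0.2790i


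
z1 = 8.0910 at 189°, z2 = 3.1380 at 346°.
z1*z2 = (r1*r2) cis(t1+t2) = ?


r = 8.0910 * 3.1380 = 25.3896
theta = 189° + 346° = 535° = 175° (mod 360)

25.3896 cis(175°)


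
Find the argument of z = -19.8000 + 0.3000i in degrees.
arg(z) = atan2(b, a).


Re = -19.8, Im = 0.3
arg = atan2(0.3, -19.8) = 179.1319 degrees

arg(z) = 179.1319 degrees


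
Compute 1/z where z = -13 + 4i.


|z|^2 = 169+16 = 185
1/z = (-13 - 4i)/185

1/z = -0.0703 - 0.0216i


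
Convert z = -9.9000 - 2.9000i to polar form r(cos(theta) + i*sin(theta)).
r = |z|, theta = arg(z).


r = sqrt(98.01+8.41) = sqrt(106.42) = 10.3160
theta = atan2(-2.9, -9.9) = -163.6731 degrees

r = 10.3160, theta = -163.6731 degrees


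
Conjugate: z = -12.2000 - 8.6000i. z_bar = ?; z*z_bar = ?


z_bar = -12.2000 + 8.6000i
z*z_bar = (-12.2)^2 + (-8.6)^2 = 148.84 + 73.96 = 222.8

z_bar = -12.2000 + 8.6000i, z*z_bar = 222.8


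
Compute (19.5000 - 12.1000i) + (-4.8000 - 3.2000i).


Real: 19.5 - 4.8 = 14.7
Imag: -12.1 - 3.2 = -15.3

14.7000 - 15.3000i


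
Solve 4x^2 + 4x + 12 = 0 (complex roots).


disc = 4^2 - 4*4*12 = 16 - 192 = -176
sqrt(|disc|) = sqrt(176) = 13.2665
Real part = -4/(2*4) = -0.5000
Imag part = 13.2665/(2*4) = 1.6583

-0.5000 ± 1.6583i


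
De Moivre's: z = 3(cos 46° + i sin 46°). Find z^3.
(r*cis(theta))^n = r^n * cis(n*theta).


r^3 = 3^3 = 27
n*theta = 3*46° = 138° = 138° (mod 360)
a = 27*cos(138°) = -20.0649
b = 27*sin(138°) = 18.0665

27 cis(138°) = -20.0649 + 18.0665i


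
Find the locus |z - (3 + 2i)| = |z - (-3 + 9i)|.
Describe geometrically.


Equal distances means the locus is the perpendicular bisector of z1 and z2.
Midpoint = ((3+(-3))/2, (2+9)/2) = (0, 5.5000)

Perpendicular bisector through (0, 5.5000)


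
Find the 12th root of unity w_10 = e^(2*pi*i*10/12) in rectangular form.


Angle = 360*10/12 = 300°
a = cos(300°) = 0.5000
b = sin(300°) = -0.8660

0.5000 - 0.8660i


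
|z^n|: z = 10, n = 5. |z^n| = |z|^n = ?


|z| = sqrt(100+0) = sqrt(100) = 10
|z^5| = |z|^5 = 10^5 = 100000

|z^5| = 100000


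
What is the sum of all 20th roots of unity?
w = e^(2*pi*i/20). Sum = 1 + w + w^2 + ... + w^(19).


The sum of all 20th roots of unity is 0.
Geometric series: (1 - w^20)/(1 - w) = (1-1)/(1-w) = 0 since w^20 = 1, w ≠ 1.
Alternatively: coefficient of z^19 in z^20 - 1 is 0.

0


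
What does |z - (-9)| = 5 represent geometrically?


|z - z0| = r is a circle with center z0 and radius r.
Center = (-9, 0), radius = 5

Circle with center (-9, 0) and radius 5


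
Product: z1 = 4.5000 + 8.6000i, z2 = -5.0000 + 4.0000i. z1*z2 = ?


Real = 4.5*(-5) - 8.6*4 = -22.5 - 34.4 = -56.9
Imag = 4.5*4 - (5)*8.6 = 18 - (43) = -25

-56.9000 - 25.0000i


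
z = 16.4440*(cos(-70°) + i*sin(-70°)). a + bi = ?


a = 16.4440*cos(-70°) = 16.4440*0.34202 = 5.6242
b = 16.4440*sin(-70°) = 16.4440*(-0.93969) = -15.4523

5.6242 - 15.4523i


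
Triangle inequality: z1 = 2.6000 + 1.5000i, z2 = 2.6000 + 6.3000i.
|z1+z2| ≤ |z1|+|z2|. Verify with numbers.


|z1| = sqrt(2.6^2 + 1.5^2) = sqrt(9.01) = 3.0017
|z2| = sqrt(2.6^2 + 6.3^2) = sqrt(46.45) = 6.8154
z1+z2 = 5.2000 + 7.8000i
|z1+z2| = sqrt(87.88) = 9.3744
|z1|+|z2| = 3.0017 + 6.8154 = 9.8171

|z1+z2| = 9.3744 ≤ |z1|+|z2| = 9.8171 (verified)


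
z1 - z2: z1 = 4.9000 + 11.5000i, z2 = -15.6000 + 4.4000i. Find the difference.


Real: 4.9 + 15.6 = 20.5
Imag: 11.5 - 4.4 = 7.1

20.5000 + 7.1000i


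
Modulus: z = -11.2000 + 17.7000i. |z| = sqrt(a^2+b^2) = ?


|z| = sqrt((-11.2)^2 + 17.7^2) = sqrt(125.44 + 313.29) = sqrt(438.73) = 20.9459

|z| = 20.9459


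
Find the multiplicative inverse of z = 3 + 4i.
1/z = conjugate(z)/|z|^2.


|z|^2 = 9+16 = 25
1/z = (3 - 4i)/25

1/z = 0.1200 - 0.1600i


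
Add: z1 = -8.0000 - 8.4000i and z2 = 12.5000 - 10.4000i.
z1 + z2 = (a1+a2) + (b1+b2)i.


Real: -8 + 12.5 = 4.5
Imag: -8.4 - 10.4 = -18.8

4.5000 - 18.8000i


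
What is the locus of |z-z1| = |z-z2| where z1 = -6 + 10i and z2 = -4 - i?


Equal distances means the locus is the perpendicular bisector of z1 and z2.
Midpoint = ((-6+(-4))/2, (10+(-1))/2) = (-5.0000, 4.5000)

Perpendicular bisector through (-5.0000, 4.5000)


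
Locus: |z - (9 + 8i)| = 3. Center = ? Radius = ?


|z - z0| = r is a circle with center z0 and radius r.
Center = (9, 8), radius = 3

Circle with center (9, 8) and radius 3


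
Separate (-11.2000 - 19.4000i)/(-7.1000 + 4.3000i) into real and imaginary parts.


Multiply by conjugate: (-11.2000 - 19.4000i)(-7.1000 - 4.3000i) / ((-7.1)^2 + 4.3^2)
Numerator real = -11.2*(-7.1) - (19.4)*4.3 = -3.9
Numerator imag = -19.4*(-7.1) - (-11.2)*4.3 = 185.9
Denominator = 68.9
Re(z) = -3.9/68.9 = -0.0566
Im(z) = 185.9/68.9 = 2.6981

Re(z) = -0.0566, Im(z) = 2.6981


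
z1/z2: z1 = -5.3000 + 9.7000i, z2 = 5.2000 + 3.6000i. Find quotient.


Conjugate of z2 = 5.2000 - 3.6000i
Numerator: (-5.3000 + 9.7000i)(5.2000 - 3.6000i) = 7.3600 + 69.5200i
Denominator: 5.2^2 + 3.6^2 = 40
Result = (7.3600 + 69.5200i)/40

0.1840 + 1.7380i


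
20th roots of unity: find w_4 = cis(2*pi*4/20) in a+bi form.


Angle = 360*4/20 = 72°
a = cos(72°) = 0.3090
b = sin(72°) = 0.9511

0.3090 + 0.9511i


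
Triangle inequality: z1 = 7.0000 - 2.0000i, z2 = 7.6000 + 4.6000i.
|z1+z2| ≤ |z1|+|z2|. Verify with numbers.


|z1| = sqrt(7^2 + (-2)^2) = sqrt(53) = 7.2801
|z2| = sqrt(7.6^2 + 4.6^2) = sqrt(78.92) = 8.8837
z1+z2 = 14.6000 + 2.6000i
|z1+z2| = sqrt(219.92) = 14.8297
|z1|+|z2| = 7.2801 + 8.8837 = 16.1638

|z1+z2| = 14.8297 ≤ |z1|+|z2| = 16.1638 (verified)


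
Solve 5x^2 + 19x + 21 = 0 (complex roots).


disc = 19^2 - 4*5*21 = 361 - 420 = -59
sqrt(|disc|) = sqrt(59) = 7.6811
Real part = -19/(2*5) = -1.9000
Imag part = 7.6811/(2*5) = 0.7681

-1.9000 ± 0.7681i


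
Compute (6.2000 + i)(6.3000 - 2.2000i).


Real = 6.2*6.3 - 1*(-2.2) = 39.06 - (-2.2) = 41.26
Imag = 6.2*(-2.2) + 6.3*1 = -13.64 + 6.3 = -7.34

41.2600 - 7.3400i


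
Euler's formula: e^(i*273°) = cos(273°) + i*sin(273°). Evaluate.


cos(273°) = 0.0523
sin(273°) = -0.9986

e^(i*273°) = 0.0523 - 0.9986i


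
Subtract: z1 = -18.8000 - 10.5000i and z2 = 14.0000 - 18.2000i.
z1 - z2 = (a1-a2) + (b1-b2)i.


Real: -18.8 - 14 = -32.8
Imag: -10.5 + 18.2 = 7.7

-32.8000 + 7.7000i


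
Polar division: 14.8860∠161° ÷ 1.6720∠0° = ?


r = 14.8860 / 1.6720 = 8.9031
theta = 161° - 0° = 161° = 161° (mod 360)

8.9031 cis(161°)


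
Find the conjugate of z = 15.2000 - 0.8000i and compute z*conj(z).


z_bar = 15.2000 + 0.8000i
z*z_bar = 15.2^2 + (-0.8)^2 = 231.04 + 0.64 = 231.68

z_bar = 15.2000 + 0.8000i, z*z_bar = 231.68


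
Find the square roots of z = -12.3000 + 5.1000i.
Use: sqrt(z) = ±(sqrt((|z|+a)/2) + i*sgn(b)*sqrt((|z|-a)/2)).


|z| = sqrt(151.29+26.01) = 13.3154
sqrt((|z|+a)/2) = sqrt((13.3154+(-12.3))/2) = sqrt(0.5077) = 0.7125
sqrt((|z|-a)/2) = sqrt((13.3154-(-12.3))/2) = sqrt(12.8077) = 3.5788

±(0.7125 + 3.5788i) i.e. 0.7125 + 3.5788i and -0.7125 - 3.5788i


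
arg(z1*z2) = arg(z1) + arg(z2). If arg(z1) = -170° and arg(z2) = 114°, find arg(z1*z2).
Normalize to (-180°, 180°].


arg(z1*z2) = -170° + 114° = -56°
Normalized to (-180°, 180°]: -56°

-56°


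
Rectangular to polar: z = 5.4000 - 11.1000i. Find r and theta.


r = sqrt(29.16+123.21) = sqrt(152.37) = 12.3438
theta = atan2(-11.1, 5.4) = -64.0577 degrees

r = 12.3438, theta = -64.0577 degrees


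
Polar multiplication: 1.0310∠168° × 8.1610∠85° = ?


r = 1.0310 * 8.1610 = 8.4140
theta = 168° + 85° = 253° = 253° (mod 360)

8.4140 cis(253°)


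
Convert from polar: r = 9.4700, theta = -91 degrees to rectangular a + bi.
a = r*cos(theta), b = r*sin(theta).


a = 9.4700*cos(-91°) = 9.4700*(-0.01745) = -0.1653
b = 9.4700*sin(-91°) = 9.4700*(-0.99985) = -9.4686

-0.1653 - 9.4686i


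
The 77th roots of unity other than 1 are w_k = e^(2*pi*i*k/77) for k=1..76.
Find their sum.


With w = e^(2*pi*i/77), all 77 of the 77th roots of unity w^0 = 1, w, ..., w^(76) sum to 0: 1 + w + ... + w^(76) = (1 - w^77)/(1 - w) = 0 since w^77 = 1, w ≠ 1.
Removing the root 1: w + w^2 + ... + w^(76) = 0 - 1 = -1

Sum = -1


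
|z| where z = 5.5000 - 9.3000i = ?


|z| = sqrt(5.5^2 + (-9.3)^2) = sqrt(30.25 + 86.49) = sqrt(116.74) = 10.8046

|z| = 10.8046


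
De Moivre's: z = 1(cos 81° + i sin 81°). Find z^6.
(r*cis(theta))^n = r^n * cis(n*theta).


r^6 = 1^6 = 1
n*theta = 6*81° = 486° = 126° (mod 360)
a = 1*cos(126°) = -0.5878
b = 1*sin(126°) = 0.8090

1 cis(126°) = -0.5878 + 0.8090i


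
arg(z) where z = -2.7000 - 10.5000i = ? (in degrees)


Re = -2.7, Im = -10.5
arg = atan2(-10.5, -2.7) = -104.4208 degrees

arg(z) = -104.4208 degrees


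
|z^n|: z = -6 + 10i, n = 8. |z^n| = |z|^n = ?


|z| = sqrt(36+100) = sqrt(136) = 11.6619
|z^8| = |z|^8 = (sqrt(136))^8 = 136^4 = 342102016

|z^8| = 342102016


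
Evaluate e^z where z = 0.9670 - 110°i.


e^0.9670 = 2.6300
cos(-110°) = -0.342
sin(-110°) = -0.9397
Real = 2.6300*(-0.342) = -0.8995
Imag = 2.6300*(-0.9397) = -2.4714

-0.8995 - 2.4714i


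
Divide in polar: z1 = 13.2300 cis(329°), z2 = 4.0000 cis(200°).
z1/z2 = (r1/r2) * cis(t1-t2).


r = 13.2300 / 4.0000 = 3.3075
theta = 329° - 200° = 129° = 129° (mod 360)

3.3075 cis(129°)


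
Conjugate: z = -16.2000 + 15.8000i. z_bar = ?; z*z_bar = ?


z_bar = -16.2000 - 15.8000i
z*z_bar = (-16.2)^2 + 15.8^2 = 262.44 + 249.64 = 512.08

z_bar = -16.2000 - 15.8000i, z*z_bar = 512.08


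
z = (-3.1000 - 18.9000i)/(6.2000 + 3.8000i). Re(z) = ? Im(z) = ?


Multiply by conjugate: (-3.1000 - 18.9000i)(6.2000 - 3.8000i) / (6.2^2 + 3.8^2)
Numerator real = -3.1*6.2 - (18.9)*3.8 = -91.04
Numerator imag = -18.9*6.2 - (-3.1)*3.8 = -105.4
Denominator = 52.88
Re(z) = -91.04/52.88 = -1.7216
Im(z) = -105.4/52.88 = -1.9932

Re(z) = -1.7216, Im(z) = -1.9932


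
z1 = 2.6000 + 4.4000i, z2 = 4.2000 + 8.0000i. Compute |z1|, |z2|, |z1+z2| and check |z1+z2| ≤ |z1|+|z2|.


|z1| = sqrt(2.6^2 + 4.4^2) = sqrt(26.12) = 5.1108
|z2| = sqrt(4.2^2 + 8^2) = sqrt(81.64) = 9.0355
z1+z2 = 6.8000 + 12.4000i
|z1+z2| = sqrt(200) = 14.1421
|z1|+|z2| = 5.1108 + 9.0355 = 14.1463

|z1+z2| = 14.1421 ≤ |z1|+|z2| = 14.1463 (verified)


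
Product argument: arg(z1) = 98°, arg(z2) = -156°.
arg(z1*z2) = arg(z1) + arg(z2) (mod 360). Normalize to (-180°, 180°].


arg(z1*z2) = 98° - 156° = -58°
Normalized to (-180°, 180°]: -58°

-58°


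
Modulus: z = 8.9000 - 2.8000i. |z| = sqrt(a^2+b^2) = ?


|z| = sqrt(8.9^2 + (-2.8)^2) = sqrt(79.21 + 7.84) = sqrt(87.05) = 9.3301

|z| = 9.3301


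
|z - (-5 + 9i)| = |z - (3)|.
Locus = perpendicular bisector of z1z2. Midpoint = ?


Equal distances means the locus is the perpendicular bisector of z1 and z2.
Midpoint = ((-5+3)/2, (9+0)/2) = (-1.0000, 4.5000)

Perpendicular bisector through (-1.0000, 4.5000)


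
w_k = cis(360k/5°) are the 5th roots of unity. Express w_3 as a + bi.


Angle = 360*3/5 = 216°
a = cos(216°) = -0.8090
b = sin(216°) = -0.5878

-0.8090 - 0.5878i


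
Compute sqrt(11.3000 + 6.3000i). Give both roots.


|z| = sqrt(127.69+39.69) = 12.9375
sqrt((|z|+a)/2) = sqrt((12.9375+11.3)/2) = sqrt(12.1188) = 3.4812
sqrt((|z|-a)/2) = sqrt((12.9375-11.3)/2) = sqrt(0.8188) = 0.9049

±(3.4812 + 0.9049i) i.e. 3.4812 + 0.9049i and -3.4812 - 0.9049i


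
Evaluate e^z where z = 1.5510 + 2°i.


e^1.5510 = 4.7162
cos(2°) = 0.99939
sin(2°) = 0.0349
Real = 4.7162*0.99939 = 4.7133
Imag = 4.7162*0.0349 = 0.1646

4.7133 + 0.1646i


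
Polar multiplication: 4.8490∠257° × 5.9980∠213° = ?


r = 4.8490 * 5.9980 = 29.0843
theta = 257° + 213° = 470° = 110° (mod 360)

29.0843 cis(110°)


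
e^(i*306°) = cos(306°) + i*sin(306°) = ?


cos(306°) = 0.5878
sin(306°) = -0.8090

e^(i*306°) = 0.5878 - 0.8090i


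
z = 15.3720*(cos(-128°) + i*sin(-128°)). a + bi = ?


a = 15.3720*cos(-128°) = 15.3720*(-0.61566) = -9.4639
b = 15.3720*sin(-128°) = 15.3720*(-0.78801) = -12.1133

-9.4639 - 12.1133i


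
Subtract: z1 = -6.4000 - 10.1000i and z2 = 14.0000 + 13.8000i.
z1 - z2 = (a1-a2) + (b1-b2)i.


Real: -6.4 - 14 = -20.4
Imag: -10.1 - 13.8 = -23.9

-20.4000 - 23.9000i


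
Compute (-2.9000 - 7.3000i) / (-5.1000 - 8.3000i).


Conjugate of z2 = -5.1000 + 8.3000i
Numerator: (-2.9000 - 7.3000i)(-5.1000 + 8.3000i) = 75.3800 + 13.1600i
Denominator: (-5.1)^2 + (-8.3)^2 = 94.9
Result = (75.3800 + 13.1600i)/94.9

0.7943 + 0.1387i


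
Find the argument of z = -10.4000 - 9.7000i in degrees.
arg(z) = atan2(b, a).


Re = -10.4, Im = -9.7
arg = atan2(-9.7, -10.4) = -136.9946 degrees

arg(z) = -136.9946 degrees


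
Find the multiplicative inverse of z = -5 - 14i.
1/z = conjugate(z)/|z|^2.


|z|^2 = 25+196 = 221
1/z = (-5 + 14i)/221

1/z = -0.0226 + 0.0633i


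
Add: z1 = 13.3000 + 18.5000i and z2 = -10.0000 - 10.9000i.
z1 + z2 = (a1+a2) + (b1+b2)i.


Real: 13.3 - 10 = 3.3
Imag: 18.5 - 10.9 = 7.6

3.3000 + 7.6000i


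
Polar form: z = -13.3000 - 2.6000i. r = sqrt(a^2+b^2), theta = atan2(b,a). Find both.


r = sqrt(176.89+6.76) = sqrt(183.65) = 13.5518
theta = atan2(-2.6, -13.3) = -168.9388 degrees

r = 13.5518, theta = -168.9388 degrees


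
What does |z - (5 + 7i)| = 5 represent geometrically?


|z - z0| = r is a circle with center z0 and radius r.
Center = (5, 7), radius = 5

Circle with center (5, 7) and radius 5


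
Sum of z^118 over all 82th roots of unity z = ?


The roots are w_k = w^k with w = e^(2*pi*i/82), and (w^k)^118 = (w^118)^k.
So S = 1 + u + u^2 + ... + u^(81) with u = w^118.
118 = 1*82 + 36, so 118 is not a multiple of 82: u = (w^82)^1 * w^36 = w^36 ≠ 1 (w is a primitive 82th root), while u^82 = (w^82)^118 = 1.
Geometric series: S = (1 - u^82)/(1 - u) = (1 - 1)/(1 - u) = 0

S = 0


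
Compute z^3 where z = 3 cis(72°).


r^3 = 3^3 = 27
n*theta = 3*72° = 216° = 216° (mod 360)
a = 27*cos(216°) = -21.8435
b = 27*sin(216°) = -15.8702

27 cis(216°) = -21.8435 - 15.8702i


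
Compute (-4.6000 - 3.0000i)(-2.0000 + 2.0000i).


Real = -4.6*(-2) - (-3)*2 = 9.2 - (-6) = 15.2
Imag = -4.6*2 - (2)*(-3) = -9.2 + 6 = -3.2

15.2000 - 3.2000i


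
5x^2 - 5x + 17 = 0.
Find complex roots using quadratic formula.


disc = (-5)^2 - 4*5*17 = 25 - 340 = -315
sqrt(|disc|) = sqrt(315) = 17.7482
Real part = 5/(2*5) = 0.5000
Imag part = 17.7482/(2*5) = 1.7748

0.5000 ± 1.7748i


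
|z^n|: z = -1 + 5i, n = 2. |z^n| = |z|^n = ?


|z| = sqrt(1+25) = sqrt(26) = 5.0990
|z^2| = |z|^2 = (sqrt(26))^2 = 26

|z^2| = 26


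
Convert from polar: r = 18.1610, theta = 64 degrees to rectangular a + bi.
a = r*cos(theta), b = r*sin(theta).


a = 18.1610*cos(64°) = 18.1610*0.438371 = 7.9613
b = 18.1610*sin(64°) = 18.1610*0.898794 = 16.3230

7.9613 + 16.3230i


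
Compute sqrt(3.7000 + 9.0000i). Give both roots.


|z| = sqrt(13.69+81) = 9.7309
sqrt((|z|+a)/2) = sqrt((9.7309+3.7)/2) = sqrt(6.7154) = 2.5914
sqrt((|z|-a)/2) = sqrt((9.7309-3.7)/2) = sqrt(3.0154) = 1.7365

±(2.5914 + 1.7365i) i.e. 2.5914 + 1.7365i and -2.5914 - 1.7365i


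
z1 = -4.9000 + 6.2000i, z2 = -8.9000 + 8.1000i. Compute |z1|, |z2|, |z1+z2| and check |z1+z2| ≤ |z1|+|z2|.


|z1| = sqrt((-4.9)^2 + 6.2^2) = sqrt(62.45) = 7.9025
|z2| = sqrt((-8.9)^2 + 8.1^2) = sqrt(144.82) = 12.0341
z1+z2 = -13.8000 + 14.3000i
|z1+z2| = sqrt(394.93) = 19.8728
|z1|+|z2| = 7.9025 + 12.0341 = 19.9366

|z1+z2| = 19.8728 ≤ |z1|+|z2| = 19.9366 (verified)


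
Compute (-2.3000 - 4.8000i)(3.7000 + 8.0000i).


Real = -2.3*3.7 - (-4.8)*8 = -8.51 - (-38.4) = 29.89
Imag = -2.3*8 + 3.7*(-4.8) = -18.4 - (17.76) = -36.16

29.8900 - 36.1600i


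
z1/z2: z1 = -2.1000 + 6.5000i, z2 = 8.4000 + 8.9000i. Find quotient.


Conjugate of z2 = 8.4000 - 8.9000i
Numerator: (-2.1000 + 6.5000i)(8.4000 - 8.9000i) = 40.2100 + 73.2900i
Denominator: 8.4^2 + 8.9^2 = 149.77
Result = (40.2100 + 73.2900i)/149.77

0.2685 + 0.4894i


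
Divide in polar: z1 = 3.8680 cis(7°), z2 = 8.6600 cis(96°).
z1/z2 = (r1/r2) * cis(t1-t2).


r = 3.8680 / 8.6600 = 0.4467
theta = 7° - 96° = -89° = 271° (mod 360)

0.4467 cis(271°)


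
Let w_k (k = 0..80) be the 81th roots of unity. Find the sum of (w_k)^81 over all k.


The roots are w_k = w^k with w = e^(2*pi*i/81), and (w^k)^81 = (w^81)^k.
So S = 1 + u + u^2 + ... + u^(80) with u = w^81.
81 = 1*81 + 0, so 81 is a multiple of 81 and u = (w^81)^1 = 1.
Every one of the 81 terms equals 1: S = 81

S = 81


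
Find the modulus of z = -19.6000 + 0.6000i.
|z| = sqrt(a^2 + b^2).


|z| = sqrt((-19.6)^2 + 0.6^2) = sqrt(384.16 + 0.36) = sqrt(384.52) = 19.6092

|z| = 19.6092


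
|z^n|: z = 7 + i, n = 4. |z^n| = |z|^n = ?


|z| = sqrt(49+1) = sqrt(50) = 7.0711
|z^4| = |z|^4 = (sqrt(50))^4 = 50^2 = 2500

|z^4| = 2500


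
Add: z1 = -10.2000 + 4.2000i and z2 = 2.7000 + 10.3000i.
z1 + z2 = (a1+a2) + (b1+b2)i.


Real: -10.2 + 2.7 = -7.5
Imag: 4.2 + 10.3 = 14.5

-7.5000 + 14.5000i


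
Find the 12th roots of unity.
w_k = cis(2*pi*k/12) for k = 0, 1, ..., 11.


The 12th roots of unity are cis(360k/12°) for k=0..11
Angle step = 360/12 = 30°
Primitive root: cis(30°)
Primitive root = 0.8660 + 0.5000i

12 roots at angles: 0°, 30°, 60°, 90°, 120°, 150°, 180°, 210°, 240°, 270°, 300°, 330°


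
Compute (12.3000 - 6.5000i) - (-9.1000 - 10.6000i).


Real: 12.3 + 9.1 = 21.4
Imag: -6.5 + 10.6 = 4.1

21.4000 + 4.1000i


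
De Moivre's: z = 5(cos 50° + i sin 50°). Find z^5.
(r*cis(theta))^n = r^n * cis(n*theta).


r^5 = 5^5 = 3125
n*theta = 5*50° = 250° = 250° (mod 360)
a = 3125*cos(250°) = -1068.8129
b = 3125*sin(250°) = -2936.5394

3125 cis(250°) = -1068.8129 - 2936.5394i


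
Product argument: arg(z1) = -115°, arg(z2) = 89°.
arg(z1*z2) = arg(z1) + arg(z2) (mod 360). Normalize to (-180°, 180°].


arg(z1*z2) = -115° + 89° = -26°
Normalized to (-180°, 180°]: -26°

-26°


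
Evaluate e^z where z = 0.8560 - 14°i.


e^0.8560 = 2.3537
cos(-14°) = 0.9703
sin(-14°) = -0.2419
Real = 2.3537*0.9703 = 2.2838
Imag = 2.3537*(-0.2419) = -0.5694

2.2838 - 0.5694i


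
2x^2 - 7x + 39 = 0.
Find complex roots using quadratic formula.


disc = (-7)^2 - 4*2*39 = 49 - 312 = -263
sqrt(|disc|) = sqrt(263) = 16.2173
Real part = 7/(2*2) = 1.7500
Imag part = 16.2173/(2*2) = 4.0543

1.7500 ± 4.0543i


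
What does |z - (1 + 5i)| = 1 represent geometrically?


|z - z0| = r is a circle with center z0 and radius r.
Center = (1, 5), radius = 1

Circle with center (1, 5) and radius 1


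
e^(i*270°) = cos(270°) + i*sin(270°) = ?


cos(270°) = 0
sin(270°) = -1.0000

e^(i*270°) = 0 - 1.0000i


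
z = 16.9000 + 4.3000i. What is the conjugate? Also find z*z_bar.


z_bar = 16.9000 - 4.3000i
z*z_bar = 16.9^2 + 4.3^2 = 285.61 + 18.49 = 304.1

z_bar = 16.9000 - 4.3000i, z*z_bar = 304.1


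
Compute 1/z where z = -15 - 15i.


|z|^2 = 225+225 = 450
1/z = (-15 + 15i)/450

1/z = -0.0333 + 0.0333i


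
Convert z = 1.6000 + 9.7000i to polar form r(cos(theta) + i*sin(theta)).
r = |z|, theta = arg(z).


r = sqrt(2.56+94.09) = sqrt(96.65) = 9.8311
theta = atan2(9.7, 1.6) = 80.6335 degrees

r = 9.8311, theta = 80.6335 degrees


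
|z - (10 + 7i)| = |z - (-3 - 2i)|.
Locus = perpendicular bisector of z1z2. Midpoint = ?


Equal distances means the locus is the perpendicular bisector of z1 and z2.
Midpoint = ((10+(-3))/2, (7+(-2))/2) = (3.5000, 2.5000)

Perpendicular bisector through (3.5000, 2.5000)


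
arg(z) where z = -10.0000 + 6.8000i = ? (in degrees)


Re = -10, Im = 6.8
arg = atan2(6.8, -10) = 145.7843 degrees

arg(z) = 145.7843 degrees


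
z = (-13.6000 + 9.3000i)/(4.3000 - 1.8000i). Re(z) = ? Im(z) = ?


Multiply by conjugate: (-13.6000 + 9.3000i)(4.3000 + 1.8000i) / (4.3^2 + (-1.8)^2)
Numerator real = -13.6*4.3 + 9.3*(-1.8) = -75.22
Numerator imag = 9.3*4.3 - (-13.6)*(-1.8) = 15.51
Denominator = 21.73
Re(z) = -75.22/21.73 = -3.4616
Im(z) = 15.51/21.73 = 0.7138

Re(z) = -3.4616, Im(z) = 0.7138


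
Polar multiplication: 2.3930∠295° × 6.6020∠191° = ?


r = 2.3930 * 6.6020 = 15.7986
theta = 295° + 191° = 486° = 126° (mod 360)

15.7986 cis(126°)


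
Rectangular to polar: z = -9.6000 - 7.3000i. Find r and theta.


r = sqrt(92.16+53.29) = sqrt(145.45) = 12.0603
theta = atan2(-7.3, -9.6) = -142.7500 degrees

r = 12.0603, theta = -142.7500 degrees


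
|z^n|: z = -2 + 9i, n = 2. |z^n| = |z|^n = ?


|z| = sqrt(4+81) = sqrt(85) = 9.2195
|z^2| = |z|^2 = (sqrt(85))^2 = 85

|z^2| = 85


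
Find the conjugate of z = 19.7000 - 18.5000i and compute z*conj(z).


z_bar = 19.7000 + 18.5000i
z*z_bar = 19.7^2 + (-18.5)^2 = 388.09 + 342.25 = 730.34

z_bar = 19.7000 + 18.5000i, z*z_bar = 730.34


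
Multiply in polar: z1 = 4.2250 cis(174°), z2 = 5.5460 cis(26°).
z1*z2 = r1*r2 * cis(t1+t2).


r = 4.2250 * 5.5460 = 23.4319
theta = 174° + 26° = 200° = 200° (mod 360)

23.4319 cis(200°)


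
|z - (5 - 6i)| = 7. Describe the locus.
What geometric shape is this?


|z - z0| = r is a circle with center z0 and radius r.
Center = (5, -6), radius = 7

Circle with center (5, -6) and radius 7


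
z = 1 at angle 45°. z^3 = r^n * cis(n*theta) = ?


r^3 = 1^3 = 1
n*theta = 3*45° = 135° = 135° (mod 360)
a = 1*cos(135°) = -0.7071
b = 1*sin(135°) = 0.7071

1 cis(135°) = -0.7071 + 0.7071i


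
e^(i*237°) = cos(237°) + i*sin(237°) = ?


cos(237°) = -0.5446
sin(237°) = -0.8387

e^(i*237°) = -0.5446 - 0.8387i


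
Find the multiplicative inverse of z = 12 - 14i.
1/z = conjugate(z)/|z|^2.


|z|^2 = 144+196 = 340
1/z = (12 + 14i)/340

1/z = 0.0353 + 0.0412i
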